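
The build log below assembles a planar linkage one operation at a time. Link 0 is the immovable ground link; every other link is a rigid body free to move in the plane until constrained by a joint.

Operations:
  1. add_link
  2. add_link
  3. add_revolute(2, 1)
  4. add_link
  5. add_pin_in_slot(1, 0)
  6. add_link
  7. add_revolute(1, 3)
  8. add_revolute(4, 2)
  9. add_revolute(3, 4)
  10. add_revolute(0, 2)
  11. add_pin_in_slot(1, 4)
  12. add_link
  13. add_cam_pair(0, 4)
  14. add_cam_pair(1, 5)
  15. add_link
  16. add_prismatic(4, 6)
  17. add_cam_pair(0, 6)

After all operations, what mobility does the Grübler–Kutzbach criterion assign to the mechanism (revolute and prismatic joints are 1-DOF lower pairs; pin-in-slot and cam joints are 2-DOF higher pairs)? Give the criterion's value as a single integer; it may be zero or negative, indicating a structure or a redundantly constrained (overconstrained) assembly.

L=1 J1=0 J2=0
add link → L=2 J1=0 J2=0
add link → L=3 J1=0 J2=0
R@2,1 dof=1 J1 → L=3 J1=1 J2=0
add link → L=4 J1=1 J2=0
PS@1,0 dof=2 J2 → L=4 J1=1 J2=1
add link → L=5 J1=1 J2=1
R@1,3 dof=1 J1 → L=5 J1=2 J2=1
R@4,2 dof=1 J1 → L=5 J1=3 J2=1
R@3,4 dof=1 J1 → L=5 J1=4 J2=1
R@0,2 dof=1 J1 → L=5 J1=5 J2=1
PS@1,4 dof=2 J2 → L=5 J1=5 J2=2
add link → L=6 J1=5 J2=2
C@0,4 dof=2 J2 → L=6 J1=5 J2=3
C@1,5 dof=2 J2 → L=6 J1=5 J2=4
add link → L=7 J1=5 J2=4
P@4,6 dof=1 J1 → L=7 J1=6 J2=4
C@0,6 dof=2 J2 → L=7 J1=6 J2=5
M=3(L−1)−2J1−J2=3·6−2·6−5=1

M = 1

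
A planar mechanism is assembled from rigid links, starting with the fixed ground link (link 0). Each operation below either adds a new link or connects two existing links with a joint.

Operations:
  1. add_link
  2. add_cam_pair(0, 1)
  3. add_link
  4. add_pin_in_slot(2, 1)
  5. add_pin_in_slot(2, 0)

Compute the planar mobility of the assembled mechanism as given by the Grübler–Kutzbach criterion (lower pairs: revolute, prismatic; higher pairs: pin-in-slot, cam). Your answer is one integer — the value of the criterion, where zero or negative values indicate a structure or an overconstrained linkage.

link 0 = ground. State L|J1|J2 = 1|0|0
+link1  2|0|0
C(0,1) f=2→J2  2|0|1
+link2  3|0|1
PS(2,1) f=2→J2  3|0|2
PS(2,0) f=2→J2  3|0|3
M = 3(3−1)−2·0−3 = 6−0−3 = 3

M = 3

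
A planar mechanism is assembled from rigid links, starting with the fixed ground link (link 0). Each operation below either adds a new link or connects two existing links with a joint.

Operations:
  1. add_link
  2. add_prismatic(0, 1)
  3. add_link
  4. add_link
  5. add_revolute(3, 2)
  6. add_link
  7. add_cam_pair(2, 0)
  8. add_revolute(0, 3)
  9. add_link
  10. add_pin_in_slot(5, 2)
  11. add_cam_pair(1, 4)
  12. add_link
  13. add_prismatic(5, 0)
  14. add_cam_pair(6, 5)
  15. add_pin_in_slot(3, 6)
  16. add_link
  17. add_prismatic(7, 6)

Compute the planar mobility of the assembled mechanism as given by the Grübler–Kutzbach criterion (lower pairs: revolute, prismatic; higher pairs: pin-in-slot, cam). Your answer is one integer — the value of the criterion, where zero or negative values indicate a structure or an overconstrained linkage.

(L,J1,J2)=(1,0,0); link0 fixed
link1: (2,0,0)
P 0-1 [J1]: (2,1,0)
link2: (3,1,0)
link3: (4,1,0)
R 3-2 [J1]: (4,2,0)
link4: (5,2,0)
C 2-0 [J2]: (5,2,1)
R 0-3 [J1]: (5,3,1)
link5: (6,3,1)
PS 5-2 [J2]: (6,3,2)
C 1-4 [J2]: (6,3,3)
link6: (7,3,3)
P 5-0 [J1]: (7,4,3)
C 6-5 [J2]: (7,4,4)
PS 3-6 [J2]: (7,4,5)
link7: (8,4,5)
P 7-6 [J1]: (8,5,5)
Grübler: 3·7 − 2·5 − 5 = 6

M = 6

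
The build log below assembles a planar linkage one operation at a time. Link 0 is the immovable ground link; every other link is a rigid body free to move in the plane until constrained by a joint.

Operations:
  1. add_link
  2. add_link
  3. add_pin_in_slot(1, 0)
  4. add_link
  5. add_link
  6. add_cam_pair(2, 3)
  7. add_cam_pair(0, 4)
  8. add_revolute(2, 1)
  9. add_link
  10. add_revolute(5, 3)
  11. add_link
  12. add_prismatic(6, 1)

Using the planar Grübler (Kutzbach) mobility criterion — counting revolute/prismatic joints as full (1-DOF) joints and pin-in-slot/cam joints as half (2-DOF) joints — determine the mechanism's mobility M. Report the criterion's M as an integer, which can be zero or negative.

ground; <1,0,0>
#1 <2,0,0>
#2 <3,0,0>
PS:1↔0 J2 <3,0,1>
#3 <4,0,1>
#4 <5,0,1>
C:2↔3 J2 <5,0,2>
C:0↔4 J2 <5,0,3>
R:2↔1 J1 <5,1,3>
#5 <6,1,3>
R:5↔3 J1 <6,2,3>
#6 <7,2,3>
P:6↔1 J1 <7,3,3>
3×6 − 2×3 − 1×3 = 9

M = 9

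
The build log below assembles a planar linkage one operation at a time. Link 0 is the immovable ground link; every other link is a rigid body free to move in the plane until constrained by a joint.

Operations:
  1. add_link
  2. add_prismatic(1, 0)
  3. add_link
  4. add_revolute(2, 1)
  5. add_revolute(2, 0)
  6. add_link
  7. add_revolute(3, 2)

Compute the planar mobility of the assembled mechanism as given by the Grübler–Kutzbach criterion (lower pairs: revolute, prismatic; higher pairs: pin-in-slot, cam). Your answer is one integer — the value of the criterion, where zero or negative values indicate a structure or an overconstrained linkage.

L=1 J1=0 J2=0
add link → L=2 J1=0 J2=0
P@1,0 dof=1 J1 → L=2 J1=1 J2=0
add link → L=3 J1=1 J2=0
R@2,1 dof=1 J1 → L=3 J1=2 J2=0
R@2,0 dof=1 J1 → L=3 J1=3 J2=0
add link → L=4 J1=3 J2=0
R@3,2 dof=1 J1 → L=4 J1=4 J2=0
M=3(L−1)−2J1−J2=3·3−2·4−0=1

M = 1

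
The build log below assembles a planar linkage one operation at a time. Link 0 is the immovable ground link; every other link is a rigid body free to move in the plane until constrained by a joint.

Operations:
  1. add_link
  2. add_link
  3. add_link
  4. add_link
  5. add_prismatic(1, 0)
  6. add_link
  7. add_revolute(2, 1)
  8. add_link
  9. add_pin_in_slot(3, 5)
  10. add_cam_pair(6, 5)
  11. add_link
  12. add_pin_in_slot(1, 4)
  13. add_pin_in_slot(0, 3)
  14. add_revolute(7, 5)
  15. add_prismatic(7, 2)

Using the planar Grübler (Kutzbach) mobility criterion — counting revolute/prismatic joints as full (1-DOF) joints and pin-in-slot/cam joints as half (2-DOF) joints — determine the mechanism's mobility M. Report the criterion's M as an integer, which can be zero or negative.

[1;0;0] (link 0 is ground)
L+ [2;0;0]
L+ [3;0;0]
L+ [4;0;0]
L+ [5;0;0]
P(1,0)∈J1 [5;1;0]
L+ [6;1;0]
R(2,1)∈J1 [6;2;0]
L+ [7;2;0]
PS(3,5)∈J2 [7;2;1]
C(6,5)∈J2 [7;2;2]
L+ [8;2;2]
PS(1,4)∈J2 [8;2;3]
PS(0,3)∈J2 [8;2;4]
R(7,5)∈J1 [8;3;4]
P(7,2)∈J1 [8;4;4]
mobility = 21 − 8 − 4 = 9

M = 9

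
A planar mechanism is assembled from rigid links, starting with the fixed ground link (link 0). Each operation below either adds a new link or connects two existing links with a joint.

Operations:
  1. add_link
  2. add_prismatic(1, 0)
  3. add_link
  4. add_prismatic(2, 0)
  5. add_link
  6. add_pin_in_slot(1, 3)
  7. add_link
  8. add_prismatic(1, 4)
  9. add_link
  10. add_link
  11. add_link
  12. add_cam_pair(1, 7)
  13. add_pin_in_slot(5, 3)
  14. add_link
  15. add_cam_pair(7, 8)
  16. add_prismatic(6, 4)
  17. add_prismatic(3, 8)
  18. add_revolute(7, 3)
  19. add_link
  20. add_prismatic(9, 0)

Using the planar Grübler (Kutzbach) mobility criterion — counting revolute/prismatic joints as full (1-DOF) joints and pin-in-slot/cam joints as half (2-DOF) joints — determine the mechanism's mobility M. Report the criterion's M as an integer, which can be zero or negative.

(L,J1,J2)=(1,0,0); link0 fixed
link1: (2,0,0)
P 1-0 [J1]: (2,1,0)
link2: (3,1,0)
P 2-0 [J1]: (3,2,0)
link3: (4,2,0)
PS 1-3 [J2]: (4,2,1)
link4: (5,2,1)
P 1-4 [J1]: (5,3,1)
link5: (6,3,1)
link6: (7,3,1)
link7: (8,3,1)
C 1-7 [J2]: (8,3,2)
PS 5-3 [J2]: (8,3,3)
link8: (9,3,3)
C 7-8 [J2]: (9,3,4)
P 6-4 [J1]: (9,4,4)
P 3-8 [J1]: (9,5,4)
R 7-3 [J1]: (9,6,4)
link9: (10,6,4)
P 9-0 [J1]: (10,7,4)
Grübler: 3·9 − 2·7 − 4 = 9

M = 9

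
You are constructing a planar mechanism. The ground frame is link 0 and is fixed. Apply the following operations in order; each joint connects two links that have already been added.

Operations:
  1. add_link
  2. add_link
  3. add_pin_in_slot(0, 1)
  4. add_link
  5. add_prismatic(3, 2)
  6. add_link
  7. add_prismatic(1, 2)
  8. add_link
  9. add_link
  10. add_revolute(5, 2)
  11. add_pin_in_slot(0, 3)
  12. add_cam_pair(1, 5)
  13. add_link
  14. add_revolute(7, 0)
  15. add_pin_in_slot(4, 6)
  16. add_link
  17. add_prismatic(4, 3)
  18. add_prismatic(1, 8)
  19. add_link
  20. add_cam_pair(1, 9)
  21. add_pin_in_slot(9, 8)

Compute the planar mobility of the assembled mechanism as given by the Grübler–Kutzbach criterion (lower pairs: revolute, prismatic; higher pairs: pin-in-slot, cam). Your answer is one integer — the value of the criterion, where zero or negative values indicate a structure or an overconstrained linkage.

M = 9

ground; <1,0,0>
#1 <2,0,0>
#2 <3,0,0>
PS:0↔1 J2 <3,0,1>
#3 <4,0,1>
P:3↔2 J1 <4,1,1>
#4 <5,1,1>
P:1↔2 J1 <5,2,1>
#5 <6,2,1>
#6 <7,2,1>
R:5↔2 J1 <7,3,1>
PS:0↔3 J2 <7,3,2>
C:1↔5 J2 <7,3,3>
#7 <8,3,3>
R:7↔0 J1 <8,4,3>
PS:4↔6 J2 <8,4,4>
#8 <9,4,4>
P:4↔3 J1 <9,5,4>
P:1↔8 J1 <9,6,4>
#9 <10,6,4>
C:1↔9 J2 <10,6,5>
PS:9↔8 J2 <10,6,6>
3×9 − 2×6 − 1×6 = 9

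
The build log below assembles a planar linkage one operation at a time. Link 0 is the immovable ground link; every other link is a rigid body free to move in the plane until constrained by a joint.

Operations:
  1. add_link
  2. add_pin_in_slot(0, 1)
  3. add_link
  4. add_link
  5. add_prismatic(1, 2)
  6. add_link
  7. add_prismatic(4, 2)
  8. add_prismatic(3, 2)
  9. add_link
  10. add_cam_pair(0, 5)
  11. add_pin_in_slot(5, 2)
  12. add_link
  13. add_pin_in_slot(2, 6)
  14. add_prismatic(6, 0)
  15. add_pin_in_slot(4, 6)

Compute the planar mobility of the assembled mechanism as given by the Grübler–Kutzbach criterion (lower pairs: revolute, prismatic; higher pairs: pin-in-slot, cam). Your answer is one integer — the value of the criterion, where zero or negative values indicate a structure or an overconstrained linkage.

ground; <1,0,0>
#1 <2,0,0>
PS:0↔1 J2 <2,0,1>
#2 <3,0,1>
#3 <4,0,1>
P:1↔2 J1 <4,1,1>
#4 <5,1,1>
P:4↔2 J1 <5,2,1>
P:3↔2 J1 <5,3,1>
#5 <6,3,1>
C:0↔5 J2 <6,3,2>
PS:5↔2 J2 <6,3,3>
#6 <7,3,3>
PS:2↔6 J2 <7,3,4>
P:6↔0 J1 <7,4,4>
PS:4↔6 J2 <7,4,5>
3×6 − 2×4 − 1×5 = 5

M = 5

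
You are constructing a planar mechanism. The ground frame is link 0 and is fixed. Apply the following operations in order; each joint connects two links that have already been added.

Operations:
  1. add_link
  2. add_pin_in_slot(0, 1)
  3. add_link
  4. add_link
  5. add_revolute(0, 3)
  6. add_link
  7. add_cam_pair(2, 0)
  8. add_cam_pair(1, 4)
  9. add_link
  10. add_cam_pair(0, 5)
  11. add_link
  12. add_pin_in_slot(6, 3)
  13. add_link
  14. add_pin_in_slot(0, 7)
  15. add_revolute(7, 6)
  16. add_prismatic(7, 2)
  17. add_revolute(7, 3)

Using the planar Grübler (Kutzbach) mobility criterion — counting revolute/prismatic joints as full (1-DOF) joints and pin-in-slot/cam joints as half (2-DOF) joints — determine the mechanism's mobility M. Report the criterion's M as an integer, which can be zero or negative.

[1;0;0] (link 0 is ground)
L+ [2;0;0]
PS(0,1)∈J2 [2;0;1]
L+ [3;0;1]
L+ [4;0;1]
R(0,3)∈J1 [4;1;1]
L+ [5;1;1]
C(2,0)∈J2 [5;1;2]
C(1,4)∈J2 [5;1;3]
L+ [6;1;3]
C(0,5)∈J2 [6;1;4]
L+ [7;1;4]
PS(6,3)∈J2 [7;1;5]
L+ [8;1;5]
PS(0,7)∈J2 [8;1;6]
R(7,6)∈J1 [8;2;6]
P(7,2)∈J1 [8;3;6]
R(7,3)∈J1 [8;4;6]
mobility = 21 − 8 − 6 = 7

M = 7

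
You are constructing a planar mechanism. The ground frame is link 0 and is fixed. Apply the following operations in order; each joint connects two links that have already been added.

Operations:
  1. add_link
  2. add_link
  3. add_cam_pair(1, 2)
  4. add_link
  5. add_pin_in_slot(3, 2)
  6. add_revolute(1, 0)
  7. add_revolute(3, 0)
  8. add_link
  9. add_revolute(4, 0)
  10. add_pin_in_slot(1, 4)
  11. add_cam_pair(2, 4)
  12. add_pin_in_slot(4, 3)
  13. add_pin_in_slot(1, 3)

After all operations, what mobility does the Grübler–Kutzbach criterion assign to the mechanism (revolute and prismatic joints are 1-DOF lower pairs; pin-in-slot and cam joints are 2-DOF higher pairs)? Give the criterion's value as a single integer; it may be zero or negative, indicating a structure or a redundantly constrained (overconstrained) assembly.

link 0 = ground. State L|J1|J2 = 1|0|0
+link1  2|0|0
+link2  3|0|0
C(1,2) f=2→J2  3|0|1
+link3  4|0|1
PS(3,2) f=2→J2  4|0|2
R(1,0) f=1→J1  4|1|2
R(3,0) f=1→J1  4|2|2
+link4  5|2|2
R(4,0) f=1→J1  5|3|2
PS(1,4) f=2→J2  5|3|3
C(2,4) f=2→J2  5|3|4
PS(4,3) f=2→J2  5|3|5
PS(1,3) f=2→J2  5|3|6
M = 3(5−1)−2·3−6 = 12−6−6 = 0

M = 0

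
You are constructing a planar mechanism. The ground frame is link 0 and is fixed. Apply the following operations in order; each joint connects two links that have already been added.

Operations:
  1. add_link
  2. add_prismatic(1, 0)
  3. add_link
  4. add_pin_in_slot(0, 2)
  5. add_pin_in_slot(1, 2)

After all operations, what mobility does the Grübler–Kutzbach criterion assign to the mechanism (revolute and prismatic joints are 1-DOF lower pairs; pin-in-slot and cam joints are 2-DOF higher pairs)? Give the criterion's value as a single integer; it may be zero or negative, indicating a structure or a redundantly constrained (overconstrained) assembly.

[1;0;0] (link 0 is ground)
L+ [2;0;0]
P(1,0)∈J1 [2;1;0]
L+ [3;1;0]
PS(0,2)∈J2 [3;1;1]
PS(1,2)∈J2 [3;1;2]
mobility = 6 − 2 − 2 = 2

M = 2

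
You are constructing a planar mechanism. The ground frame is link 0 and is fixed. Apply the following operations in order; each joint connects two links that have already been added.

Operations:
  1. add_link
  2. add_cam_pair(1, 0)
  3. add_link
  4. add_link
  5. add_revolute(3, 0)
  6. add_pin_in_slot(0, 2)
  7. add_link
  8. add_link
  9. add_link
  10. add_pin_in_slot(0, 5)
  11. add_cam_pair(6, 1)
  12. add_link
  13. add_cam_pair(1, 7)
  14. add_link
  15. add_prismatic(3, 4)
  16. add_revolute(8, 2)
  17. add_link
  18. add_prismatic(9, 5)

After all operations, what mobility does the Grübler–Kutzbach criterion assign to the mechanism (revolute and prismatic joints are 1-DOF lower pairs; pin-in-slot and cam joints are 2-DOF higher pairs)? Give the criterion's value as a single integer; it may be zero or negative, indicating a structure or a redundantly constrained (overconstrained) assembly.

M = 14

(L,J1,J2)=(1,0,0); link0 fixed
link1: (2,0,0)
C 1-0 [J2]: (2,0,1)
link2: (3,0,1)
link3: (4,0,1)
R 3-0 [J1]: (4,1,1)
PS 0-2 [J2]: (4,1,2)
link4: (5,1,2)
link5: (6,1,2)
link6: (7,1,2)
PS 0-5 [J2]: (7,1,3)
C 6-1 [J2]: (7,1,4)
link7: (8,1,4)
C 1-7 [J2]: (8,1,5)
link8: (9,1,5)
P 3-4 [J1]: (9,2,5)
R 8-2 [J1]: (9,3,5)
link9: (10,3,5)
P 9-5 [J1]: (10,4,5)
Grübler: 3·9 − 2·4 − 5 = 14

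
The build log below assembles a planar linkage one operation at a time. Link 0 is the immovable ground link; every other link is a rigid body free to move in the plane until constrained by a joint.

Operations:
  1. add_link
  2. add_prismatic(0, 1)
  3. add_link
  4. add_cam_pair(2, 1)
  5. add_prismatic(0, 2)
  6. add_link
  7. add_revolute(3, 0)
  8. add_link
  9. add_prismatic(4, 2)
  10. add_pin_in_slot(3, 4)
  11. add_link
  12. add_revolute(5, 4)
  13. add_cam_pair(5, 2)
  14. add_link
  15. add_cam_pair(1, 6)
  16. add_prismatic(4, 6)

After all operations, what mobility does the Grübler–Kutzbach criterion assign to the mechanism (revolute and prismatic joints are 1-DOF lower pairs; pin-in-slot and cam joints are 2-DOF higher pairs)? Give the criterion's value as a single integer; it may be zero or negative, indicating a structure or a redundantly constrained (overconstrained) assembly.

M = 2

ground; <1,0,0>
#1 <2,0,0>
P:0↔1 J1 <2,1,0>
#2 <3,1,0>
C:2↔1 J2 <3,1,1>
P:0↔2 J1 <3,2,1>
#3 <4,2,1>
R:3↔0 J1 <4,3,1>
#4 <5,3,1>
P:4↔2 J1 <5,4,1>
PS:3↔4 J2 <5,4,2>
#5 <6,4,2>
R:5↔4 J1 <6,5,2>
C:5↔2 J2 <6,5,3>
#6 <7,5,3>
C:1↔6 J2 <7,5,4>
P:4↔6 J1 <7,6,4>
3×6 − 2×6 − 1×4 = 2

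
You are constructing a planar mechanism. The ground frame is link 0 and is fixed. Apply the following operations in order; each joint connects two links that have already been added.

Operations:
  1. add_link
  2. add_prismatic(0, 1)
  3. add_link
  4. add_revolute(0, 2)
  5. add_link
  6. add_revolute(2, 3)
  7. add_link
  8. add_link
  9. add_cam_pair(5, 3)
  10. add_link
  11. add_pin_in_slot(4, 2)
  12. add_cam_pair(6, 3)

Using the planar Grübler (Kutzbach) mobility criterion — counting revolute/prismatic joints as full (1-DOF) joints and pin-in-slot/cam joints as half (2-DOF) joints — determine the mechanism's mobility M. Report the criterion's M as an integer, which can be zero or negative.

(L,J1,J2)=(1,0,0); link0 fixed
link1: (2,0,0)
P 0-1 [J1]: (2,1,0)
link2: (3,1,0)
R 0-2 [J1]: (3,2,0)
link3: (4,2,0)
R 2-3 [J1]: (4,3,0)
link4: (5,3,0)
link5: (6,3,0)
C 5-3 [J2]: (6,3,1)
link6: (7,3,1)
PS 4-2 [J2]: (7,3,2)
C 6-3 [J2]: (7,3,3)
Grübler: 3·6 − 2·3 − 3 = 9

M = 9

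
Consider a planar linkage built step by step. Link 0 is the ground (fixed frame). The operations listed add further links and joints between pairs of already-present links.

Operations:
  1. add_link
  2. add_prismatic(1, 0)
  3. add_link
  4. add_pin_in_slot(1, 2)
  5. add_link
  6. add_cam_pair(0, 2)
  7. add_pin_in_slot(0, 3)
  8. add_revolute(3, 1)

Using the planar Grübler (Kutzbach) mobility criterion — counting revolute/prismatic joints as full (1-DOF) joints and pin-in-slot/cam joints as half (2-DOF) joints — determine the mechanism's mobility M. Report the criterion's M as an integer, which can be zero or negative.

M = 2

ground; <1,0,0>
#1 <2,0,0>
P:1↔0 J1 <2,1,0>
#2 <3,1,0>
PS:1↔2 J2 <3,1,1>
#3 <4,1,1>
C:0↔2 J2 <4,1,2>
PS:0↔3 J2 <4,1,3>
R:3↔1 J1 <4,2,3>
3×3 − 2×2 − 1×3 = 2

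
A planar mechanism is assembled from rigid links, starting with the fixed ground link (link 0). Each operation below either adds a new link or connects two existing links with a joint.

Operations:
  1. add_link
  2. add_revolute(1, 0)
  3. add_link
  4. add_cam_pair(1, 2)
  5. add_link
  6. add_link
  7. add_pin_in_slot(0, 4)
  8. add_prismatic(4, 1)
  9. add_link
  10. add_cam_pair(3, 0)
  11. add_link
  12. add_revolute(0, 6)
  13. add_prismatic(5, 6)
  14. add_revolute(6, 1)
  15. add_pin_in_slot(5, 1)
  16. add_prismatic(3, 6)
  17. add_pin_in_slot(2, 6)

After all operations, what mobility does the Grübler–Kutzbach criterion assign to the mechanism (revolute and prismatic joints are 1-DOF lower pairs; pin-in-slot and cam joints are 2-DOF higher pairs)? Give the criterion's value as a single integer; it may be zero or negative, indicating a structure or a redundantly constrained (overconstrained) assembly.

M = 1

ground; <1,0,0>
#1 <2,0,0>
R:1↔0 J1 <2,1,0>
#2 <3,1,0>
C:1↔2 J2 <3,1,1>
#3 <4,1,1>
#4 <5,1,1>
PS:0↔4 J2 <5,1,2>
P:4↔1 J1 <5,2,2>
#5 <6,2,2>
C:3↔0 J2 <6,2,3>
#6 <7,2,3>
R:0↔6 J1 <7,3,3>
P:5↔6 J1 <7,4,3>
R:6↔1 J1 <7,5,3>
PS:5↔1 J2 <7,5,4>
P:3↔6 J1 <7,6,4>
PS:2↔6 J2 <7,6,5>
3×6 − 2×6 − 1×5 = 1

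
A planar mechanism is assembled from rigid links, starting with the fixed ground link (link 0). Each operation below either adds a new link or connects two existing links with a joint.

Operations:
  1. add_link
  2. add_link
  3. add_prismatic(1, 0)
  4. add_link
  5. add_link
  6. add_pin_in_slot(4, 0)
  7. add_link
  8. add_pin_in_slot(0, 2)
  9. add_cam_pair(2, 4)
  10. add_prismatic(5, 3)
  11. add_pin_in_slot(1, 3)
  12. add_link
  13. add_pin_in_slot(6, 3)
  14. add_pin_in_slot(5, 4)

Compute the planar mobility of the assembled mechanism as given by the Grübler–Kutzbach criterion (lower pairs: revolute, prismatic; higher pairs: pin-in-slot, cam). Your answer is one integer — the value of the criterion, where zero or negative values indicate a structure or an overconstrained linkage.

M = 8

ground; <1,0,0>
#1 <2,0,0>
#2 <3,0,0>
P:1↔0 J1 <3,1,0>
#3 <4,1,0>
#4 <5,1,0>
PS:4↔0 J2 <5,1,1>
#5 <6,1,1>
PS:0↔2 J2 <6,1,2>
C:2↔4 J2 <6,1,3>
P:5↔3 J1 <6,2,3>
PS:1↔3 J2 <6,2,4>
#6 <7,2,4>
PS:6↔3 J2 <7,2,5>
PS:5↔4 J2 <7,2,6>
3×6 − 2×2 − 1×6 = 8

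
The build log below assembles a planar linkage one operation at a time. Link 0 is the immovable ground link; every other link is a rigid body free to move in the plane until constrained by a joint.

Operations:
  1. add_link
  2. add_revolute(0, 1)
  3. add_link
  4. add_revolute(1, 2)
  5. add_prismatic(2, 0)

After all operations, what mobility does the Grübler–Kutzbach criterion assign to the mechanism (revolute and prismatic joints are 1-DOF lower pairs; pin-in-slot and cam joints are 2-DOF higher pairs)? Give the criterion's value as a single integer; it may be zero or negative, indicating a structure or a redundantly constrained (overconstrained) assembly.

[1;0;0] (link 0 is ground)
L+ [2;0;0]
R(0,1)∈J1 [2;1;0]
L+ [3;1;0]
R(1,2)∈J1 [3;2;0]
P(2,0)∈J1 [3;3;0]
mobility = 6 − 6 − 0 = 0

M = 0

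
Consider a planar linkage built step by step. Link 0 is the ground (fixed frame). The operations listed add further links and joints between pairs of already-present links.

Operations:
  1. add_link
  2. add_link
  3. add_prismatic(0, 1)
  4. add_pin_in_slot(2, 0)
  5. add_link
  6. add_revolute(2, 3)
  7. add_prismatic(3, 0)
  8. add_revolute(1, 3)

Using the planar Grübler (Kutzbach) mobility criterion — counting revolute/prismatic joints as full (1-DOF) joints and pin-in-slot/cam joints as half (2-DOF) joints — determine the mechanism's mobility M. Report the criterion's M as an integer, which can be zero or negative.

ground; <1,0,0>
#1 <2,0,0>
#2 <3,0,0>
P:0↔1 J1 <3,1,0>
PS:2↔0 J2 <3,1,1>
#3 <4,1,1>
R:2↔3 J1 <4,2,1>
P:3↔0 J1 <4,3,1>
R:1↔3 J1 <4,4,1>
3×3 − 2×4 − 1×1 = 0

M = 0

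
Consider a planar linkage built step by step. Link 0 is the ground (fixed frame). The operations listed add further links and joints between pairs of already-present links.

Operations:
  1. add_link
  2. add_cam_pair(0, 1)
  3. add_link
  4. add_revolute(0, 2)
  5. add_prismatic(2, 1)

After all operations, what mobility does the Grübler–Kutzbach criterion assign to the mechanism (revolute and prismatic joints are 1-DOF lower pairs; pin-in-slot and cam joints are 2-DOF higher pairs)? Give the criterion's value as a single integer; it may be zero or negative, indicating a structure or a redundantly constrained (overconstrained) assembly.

M = 1

(L,J1,J2)=(1,0,0); link0 fixed
link1: (2,0,0)
C 0-1 [J2]: (2,0,1)
link2: (3,0,1)
R 0-2 [J1]: (3,1,1)
P 2-1 [J1]: (3,2,1)
Grübler: 3·2 − 2·2 − 1 = 1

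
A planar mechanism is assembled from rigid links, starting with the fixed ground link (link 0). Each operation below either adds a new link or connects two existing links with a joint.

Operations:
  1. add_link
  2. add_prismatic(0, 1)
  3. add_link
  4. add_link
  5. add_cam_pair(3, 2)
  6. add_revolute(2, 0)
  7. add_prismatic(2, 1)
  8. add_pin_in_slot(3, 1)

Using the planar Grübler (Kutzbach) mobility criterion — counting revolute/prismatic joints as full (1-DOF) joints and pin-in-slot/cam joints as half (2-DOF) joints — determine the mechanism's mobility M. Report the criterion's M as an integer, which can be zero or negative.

M = 1

link 0 = ground. State L|J1|J2 = 1|0|0
+link1  2|0|0
P(0,1) f=1→J1  2|1|0
+link2  3|1|0
+link3  4|1|0
C(3,2) f=2→J2  4|1|1
R(2,0) f=1→J1  4|2|1
P(2,1) f=1→J1  4|3|1
PS(3,1) f=2→J2  4|3|2
M = 3(4−1)−2·3−2 = 9−6−2 = 1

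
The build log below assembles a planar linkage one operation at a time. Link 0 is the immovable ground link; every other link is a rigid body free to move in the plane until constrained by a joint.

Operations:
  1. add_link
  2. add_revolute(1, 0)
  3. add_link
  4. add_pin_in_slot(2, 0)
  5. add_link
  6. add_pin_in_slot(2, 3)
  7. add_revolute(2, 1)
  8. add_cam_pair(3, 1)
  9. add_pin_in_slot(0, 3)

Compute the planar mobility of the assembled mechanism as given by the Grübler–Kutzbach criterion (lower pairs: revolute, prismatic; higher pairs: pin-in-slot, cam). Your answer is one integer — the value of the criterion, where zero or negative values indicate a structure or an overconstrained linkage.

L=1 J1=0 J2=0
add link → L=2 J1=0 J2=0
R@1,0 dof=1 J1 → L=2 J1=1 J2=0
add link → L=3 J1=1 J2=0
PS@2,0 dof=2 J2 → L=3 J1=1 J2=1
add link → L=4 J1=1 J2=1
PS@2,3 dof=2 J2 → L=4 J1=1 J2=2
R@2,1 dof=1 J1 → L=4 J1=2 J2=2
C@3,1 dof=2 J2 → L=4 J1=2 J2=3
PS@0,3 dof=2 J2 → L=4 J1=2 J2=4
M=3(L−1)−2J1−J2=3·3−2·2−4=1

M = 1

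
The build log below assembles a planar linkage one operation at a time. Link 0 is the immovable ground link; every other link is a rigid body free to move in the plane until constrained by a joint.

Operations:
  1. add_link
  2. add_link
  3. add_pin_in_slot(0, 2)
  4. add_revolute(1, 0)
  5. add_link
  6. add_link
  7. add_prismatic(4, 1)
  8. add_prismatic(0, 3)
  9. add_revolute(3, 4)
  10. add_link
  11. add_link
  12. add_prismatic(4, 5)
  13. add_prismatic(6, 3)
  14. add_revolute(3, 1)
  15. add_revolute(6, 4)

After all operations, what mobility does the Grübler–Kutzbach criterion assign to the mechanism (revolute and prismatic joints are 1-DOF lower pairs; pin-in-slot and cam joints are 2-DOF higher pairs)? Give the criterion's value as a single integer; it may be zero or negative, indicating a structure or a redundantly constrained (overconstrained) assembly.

M = 1

ground; <1,0,0>
#1 <2,0,0>
#2 <3,0,0>
PS:0↔2 J2 <3,0,1>
R:1↔0 J1 <3,1,1>
#3 <4,1,1>
#4 <5,1,1>
P:4↔1 J1 <5,2,1>
P:0↔3 J1 <5,3,1>
R:3↔4 J1 <5,4,1>
#5 <6,4,1>
#6 <7,4,1>
P:4↔5 J1 <7,5,1>
P:6↔3 J1 <7,6,1>
R:3↔1 J1 <7,7,1>
R:6↔4 J1 <7,8,1>
3×6 − 2×8 − 1×1 = 1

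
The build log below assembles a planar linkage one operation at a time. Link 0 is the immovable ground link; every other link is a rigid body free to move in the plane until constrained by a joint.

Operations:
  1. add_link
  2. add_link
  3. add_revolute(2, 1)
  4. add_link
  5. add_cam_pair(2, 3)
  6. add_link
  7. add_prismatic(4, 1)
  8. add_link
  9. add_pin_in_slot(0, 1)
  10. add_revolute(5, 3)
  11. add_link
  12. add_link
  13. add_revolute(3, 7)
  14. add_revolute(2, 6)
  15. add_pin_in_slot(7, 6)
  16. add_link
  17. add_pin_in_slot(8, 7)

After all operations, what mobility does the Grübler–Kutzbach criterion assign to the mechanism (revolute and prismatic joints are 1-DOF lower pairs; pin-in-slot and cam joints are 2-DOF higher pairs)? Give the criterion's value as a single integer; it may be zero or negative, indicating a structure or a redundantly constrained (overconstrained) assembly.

M = 10

ground; <1,0,0>
#1 <2,0,0>
#2 <3,0,0>
R:2↔1 J1 <3,1,0>
#3 <4,1,0>
C:2↔3 J2 <4,1,1>
#4 <5,1,1>
P:4↔1 J1 <5,2,1>
#5 <6,2,1>
PS:0↔1 J2 <6,2,2>
R:5↔3 J1 <6,3,2>
#6 <7,3,2>
#7 <8,3,2>
R:3↔7 J1 <8,4,2>
R:2↔6 J1 <8,5,2>
PS:7↔6 J2 <8,5,3>
#8 <9,5,3>
PS:8↔7 J2 <9,5,4>
3×8 − 2×5 − 1×4 = 10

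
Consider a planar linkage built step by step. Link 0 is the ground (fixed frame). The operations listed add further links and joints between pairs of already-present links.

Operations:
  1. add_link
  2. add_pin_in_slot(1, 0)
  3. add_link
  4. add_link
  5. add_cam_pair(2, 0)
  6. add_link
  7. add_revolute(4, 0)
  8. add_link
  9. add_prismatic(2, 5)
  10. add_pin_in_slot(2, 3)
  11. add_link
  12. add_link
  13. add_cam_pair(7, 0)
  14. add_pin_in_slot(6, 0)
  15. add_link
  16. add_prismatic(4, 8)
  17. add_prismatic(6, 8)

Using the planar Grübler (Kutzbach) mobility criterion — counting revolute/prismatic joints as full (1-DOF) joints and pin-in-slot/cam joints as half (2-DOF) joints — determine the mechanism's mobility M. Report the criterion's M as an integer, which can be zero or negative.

L=1 J1=0 J2=0
add link → L=2 J1=0 J2=0
PS@1,0 dof=2 J2 → L=2 J1=0 J2=1
add link → L=3 J1=0 J2=1
add link → L=4 J1=0 J2=1
C@2,0 dof=2 J2 → L=4 J1=0 J2=2
add link → L=5 J1=0 J2=2
R@4,0 dof=1 J1 → L=5 J1=1 J2=2
add link → L=6 J1=1 J2=2
P@2,5 dof=1 J1 → L=6 J1=2 J2=2
PS@2,3 dof=2 J2 → L=6 J1=2 J2=3
add link → L=7 J1=2 J2=3
add link → L=8 J1=2 J2=3
C@7,0 dof=2 J2 → L=8 J1=2 J2=4
PS@6,0 dof=2 J2 → L=8 J1=2 J2=5
add link → L=9 J1=2 J2=5
P@4,8 dof=1 J1 → L=9 J1=3 J2=5
P@6,8 dof=1 J1 → L=9 J1=4 J2=5
M=3(L−1)−2J1−J2=3·8−2·4−5=11

M = 11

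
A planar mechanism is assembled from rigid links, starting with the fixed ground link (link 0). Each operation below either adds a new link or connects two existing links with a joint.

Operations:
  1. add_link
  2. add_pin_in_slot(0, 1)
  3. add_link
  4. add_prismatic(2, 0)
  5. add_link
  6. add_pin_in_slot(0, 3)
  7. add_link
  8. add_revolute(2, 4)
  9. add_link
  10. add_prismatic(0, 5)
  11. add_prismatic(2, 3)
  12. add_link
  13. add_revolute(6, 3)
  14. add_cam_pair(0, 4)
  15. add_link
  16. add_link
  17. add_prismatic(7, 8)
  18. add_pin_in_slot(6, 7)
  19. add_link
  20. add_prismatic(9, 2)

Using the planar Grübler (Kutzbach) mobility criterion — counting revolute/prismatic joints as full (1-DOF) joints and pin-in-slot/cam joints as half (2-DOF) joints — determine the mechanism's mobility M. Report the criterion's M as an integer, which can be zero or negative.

M = 9

(L,J1,J2)=(1,0,0); link0 fixed
link1: (2,0,0)
PS 0-1 [J2]: (2,0,1)
link2: (3,0,1)
P 2-0 [J1]: (3,1,1)
link3: (4,1,1)
PS 0-3 [J2]: (4,1,2)
link4: (5,1,2)
R 2-4 [J1]: (5,2,2)
link5: (6,2,2)
P 0-5 [J1]: (6,3,2)
P 2-3 [J1]: (6,4,2)
link6: (7,4,2)
R 6-3 [J1]: (7,5,2)
C 0-4 [J2]: (7,5,3)
link7: (8,5,3)
link8: (9,5,3)
P 7-8 [J1]: (9,6,3)
PS 6-7 [J2]: (9,6,4)
link9: (10,6,4)
P 9-2 [J1]: (10,7,4)
Grübler: 3·9 − 2·7 − 4 = 9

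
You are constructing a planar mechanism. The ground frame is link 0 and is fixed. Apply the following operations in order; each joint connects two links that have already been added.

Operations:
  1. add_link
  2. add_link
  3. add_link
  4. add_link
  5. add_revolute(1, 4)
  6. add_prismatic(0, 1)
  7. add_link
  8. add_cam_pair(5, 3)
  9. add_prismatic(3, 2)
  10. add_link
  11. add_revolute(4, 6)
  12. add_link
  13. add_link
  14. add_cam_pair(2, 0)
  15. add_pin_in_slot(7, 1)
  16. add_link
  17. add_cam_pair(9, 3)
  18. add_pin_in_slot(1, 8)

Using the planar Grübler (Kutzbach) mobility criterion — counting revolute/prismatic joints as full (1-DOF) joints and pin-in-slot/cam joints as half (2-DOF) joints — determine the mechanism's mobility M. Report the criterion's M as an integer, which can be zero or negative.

link 0 = ground. State L|J1|J2 = 1|0|0
+link1  2|0|0
+link2  3|0|0
+link3  4|0|0
+link4  5|0|0
R(1,4) f=1→J1  5|1|0
P(0,1) f=1→J1  5|2|0
+link5  6|2|0
C(5,3) f=2→J2  6|2|1
P(3,2) f=1→J1  6|3|1
+link6  7|3|1
R(4,6) f=1→J1  7|4|1
+link7  8|4|1
+link8  9|4|1
C(2,0) f=2→J2  9|4|2
PS(7,1) f=2→J2  9|4|3
+link9  10|4|3
C(9,3) f=2→J2  10|4|4
PS(1,8) f=2→J2  10|4|5
M = 3(10−1)−2·4−5 = 27−8−5 = 14

M = 14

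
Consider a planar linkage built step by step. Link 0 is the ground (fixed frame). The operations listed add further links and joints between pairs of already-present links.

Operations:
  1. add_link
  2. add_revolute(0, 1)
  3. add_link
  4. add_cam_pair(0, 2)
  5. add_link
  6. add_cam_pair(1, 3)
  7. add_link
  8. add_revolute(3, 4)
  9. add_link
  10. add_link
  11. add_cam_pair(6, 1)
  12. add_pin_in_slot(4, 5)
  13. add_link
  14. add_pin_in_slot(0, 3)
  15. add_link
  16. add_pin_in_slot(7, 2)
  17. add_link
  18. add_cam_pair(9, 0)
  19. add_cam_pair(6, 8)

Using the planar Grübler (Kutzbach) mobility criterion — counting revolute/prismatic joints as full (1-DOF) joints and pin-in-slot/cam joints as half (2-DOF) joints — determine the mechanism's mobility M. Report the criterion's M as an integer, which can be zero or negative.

M = 15

link 0 = ground. State L|J1|J2 = 1|0|0
+link1  2|0|0
R(0,1) f=1→J1  2|1|0
+link2  3|1|0
C(0,2) f=2→J2  3|1|1
+link3  4|1|1
C(1,3) f=2→J2  4|1|2
+link4  5|1|2
R(3,4) f=1→J1  5|2|2
+link5  6|2|2
+link6  7|2|2
C(6,1) f=2→J2  7|2|3
PS(4,5) f=2→J2  7|2|4
+link7  8|2|4
PS(0,3) f=2→J2  8|2|5
+link8  9|2|5
PS(7,2) f=2→J2  9|2|6
+link9  10|2|6
C(9,0) f=2→J2  10|2|7
C(6,8) f=2→J2  10|2|8
M = 3(10−1)−2·2−8 = 27−4−8 = 15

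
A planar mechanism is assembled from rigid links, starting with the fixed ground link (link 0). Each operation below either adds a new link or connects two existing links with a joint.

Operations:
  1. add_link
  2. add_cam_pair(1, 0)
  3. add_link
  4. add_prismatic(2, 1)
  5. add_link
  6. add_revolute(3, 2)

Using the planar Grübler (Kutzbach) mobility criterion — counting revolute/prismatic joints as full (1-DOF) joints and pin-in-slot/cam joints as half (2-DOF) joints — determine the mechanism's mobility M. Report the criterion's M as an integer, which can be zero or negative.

L=1 J1=0 J2=0
add link → L=2 J1=0 J2=0
C@1,0 dof=2 J2 → L=2 J1=0 J2=1
add link → L=3 J1=0 J2=1
P@2,1 dof=1 J1 → L=3 J1=1 J2=1
add link → L=4 J1=1 J2=1
R@3,2 dof=1 J1 → L=4 J1=2 J2=1
M=3(L−1)−2J1−J2=3·3−2·2−1=4

M = 4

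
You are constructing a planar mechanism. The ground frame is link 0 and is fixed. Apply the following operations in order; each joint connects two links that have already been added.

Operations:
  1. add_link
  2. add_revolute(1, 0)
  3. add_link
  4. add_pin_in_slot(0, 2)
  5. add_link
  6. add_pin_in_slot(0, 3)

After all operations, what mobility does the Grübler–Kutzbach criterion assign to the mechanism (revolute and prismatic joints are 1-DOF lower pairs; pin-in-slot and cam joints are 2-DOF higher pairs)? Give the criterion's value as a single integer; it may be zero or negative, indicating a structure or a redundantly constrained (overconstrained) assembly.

(L,J1,J2)=(1,0,0); link0 fixed
link1: (2,0,0)
R 1-0 [J1]: (2,1,0)
link2: (3,1,0)
PS 0-2 [J2]: (3,1,1)
link3: (4,1,1)
PS 0-3 [J2]: (4,1,2)
Grübler: 3·3 − 2·1 − 2 = 5

M = 5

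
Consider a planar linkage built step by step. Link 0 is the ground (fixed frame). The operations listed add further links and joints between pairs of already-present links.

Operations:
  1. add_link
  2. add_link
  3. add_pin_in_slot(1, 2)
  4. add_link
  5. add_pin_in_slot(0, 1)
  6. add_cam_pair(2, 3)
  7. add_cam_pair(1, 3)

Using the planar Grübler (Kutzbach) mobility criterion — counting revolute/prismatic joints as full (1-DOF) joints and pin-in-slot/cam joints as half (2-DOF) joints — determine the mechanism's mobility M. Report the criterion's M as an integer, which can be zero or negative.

link 0 = ground. State L|J1|J2 = 1|0|0
+link1  2|0|0
+link2  3|0|0
PS(1,2) f=2→J2  3|0|1
+link3  4|0|1
PS(0,1) f=2→J2  4|0|2
C(2,3) f=2→J2  4|0|3
C(1,3) f=2→J2  4|0|4
M = 3(4−1)−2·0−4 = 9−0−4 = 5

M = 5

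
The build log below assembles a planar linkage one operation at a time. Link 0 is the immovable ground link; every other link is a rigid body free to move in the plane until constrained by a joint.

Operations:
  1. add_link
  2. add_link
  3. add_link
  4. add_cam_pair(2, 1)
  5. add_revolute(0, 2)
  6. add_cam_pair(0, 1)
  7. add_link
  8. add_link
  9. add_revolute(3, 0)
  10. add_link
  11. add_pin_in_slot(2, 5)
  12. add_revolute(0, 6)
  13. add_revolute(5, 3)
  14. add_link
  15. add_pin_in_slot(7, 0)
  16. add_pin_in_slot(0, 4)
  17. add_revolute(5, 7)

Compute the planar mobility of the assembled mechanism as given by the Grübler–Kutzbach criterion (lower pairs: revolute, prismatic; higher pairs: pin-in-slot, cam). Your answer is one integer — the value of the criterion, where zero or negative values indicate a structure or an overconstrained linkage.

M = 6

(L,J1,J2)=(1,0,0); link0 fixed
link1: (2,0,0)
link2: (3,0,0)
link3: (4,0,0)
C 2-1 [J2]: (4,0,1)
R 0-2 [J1]: (4,1,1)
C 0-1 [J2]: (4,1,2)
link4: (5,1,2)
link5: (6,1,2)
R 3-0 [J1]: (6,2,2)
link6: (7,2,2)
PS 2-5 [J2]: (7,2,3)
R 0-6 [J1]: (7,3,3)
R 5-3 [J1]: (7,4,3)
link7: (8,4,3)
PS 7-0 [J2]: (8,4,4)
PS 0-4 [J2]: (8,4,5)
R 5-7 [J1]: (8,5,5)
Grübler: 3·7 − 2·5 − 5 = 6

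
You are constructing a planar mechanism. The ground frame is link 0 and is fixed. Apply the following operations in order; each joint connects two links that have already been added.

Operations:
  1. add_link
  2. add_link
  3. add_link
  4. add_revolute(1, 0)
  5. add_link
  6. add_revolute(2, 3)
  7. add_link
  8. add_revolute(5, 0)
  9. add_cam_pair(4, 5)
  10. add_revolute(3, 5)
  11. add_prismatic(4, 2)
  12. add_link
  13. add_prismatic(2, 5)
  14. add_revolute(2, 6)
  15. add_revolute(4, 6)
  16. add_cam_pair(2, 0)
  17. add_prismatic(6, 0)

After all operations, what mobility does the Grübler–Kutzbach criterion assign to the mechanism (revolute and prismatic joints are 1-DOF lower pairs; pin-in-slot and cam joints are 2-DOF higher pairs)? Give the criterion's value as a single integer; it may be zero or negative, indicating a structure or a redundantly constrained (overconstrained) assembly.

link 0 = ground. State L|J1|J2 = 1|0|0
+link1  2|0|0
+link2  3|0|0
+link3  4|0|0
R(1,0) f=1→J1  4|1|0
+link4  5|1|0
R(2,3) f=1→J1  5|2|0
+link5  6|2|0
R(5,0) f=1→J1  6|3|0
C(4,5) f=2→J2  6|3|1
R(3,5) f=1→J1  6|4|1
P(4,2) f=1→J1  6|5|1
+link6  7|5|1
P(2,5) f=1→J1  7|6|1
R(2,6) f=1→J1  7|7|1
R(4,6) f=1→J1  7|8|1
C(2,0) f=2→J2  7|8|2
P(6,0) f=1→J1  7|9|2
M = 3(7−1)−2·9−2 = 18−18−2 = -2

M = -2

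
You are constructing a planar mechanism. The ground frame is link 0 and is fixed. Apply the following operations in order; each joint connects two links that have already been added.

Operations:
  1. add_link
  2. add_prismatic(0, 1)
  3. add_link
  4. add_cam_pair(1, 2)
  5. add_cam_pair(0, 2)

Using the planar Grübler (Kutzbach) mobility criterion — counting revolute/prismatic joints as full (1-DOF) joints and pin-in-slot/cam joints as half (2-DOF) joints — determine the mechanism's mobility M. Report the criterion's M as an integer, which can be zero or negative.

ground; <1,0,0>
#1 <2,0,0>
P:0↔1 J1 <2,1,0>
#2 <3,1,0>
C:1↔2 J2 <3,1,1>
C:0↔2 J2 <3,1,2>
3×2 − 2×1 − 1×2 = 2

M = 2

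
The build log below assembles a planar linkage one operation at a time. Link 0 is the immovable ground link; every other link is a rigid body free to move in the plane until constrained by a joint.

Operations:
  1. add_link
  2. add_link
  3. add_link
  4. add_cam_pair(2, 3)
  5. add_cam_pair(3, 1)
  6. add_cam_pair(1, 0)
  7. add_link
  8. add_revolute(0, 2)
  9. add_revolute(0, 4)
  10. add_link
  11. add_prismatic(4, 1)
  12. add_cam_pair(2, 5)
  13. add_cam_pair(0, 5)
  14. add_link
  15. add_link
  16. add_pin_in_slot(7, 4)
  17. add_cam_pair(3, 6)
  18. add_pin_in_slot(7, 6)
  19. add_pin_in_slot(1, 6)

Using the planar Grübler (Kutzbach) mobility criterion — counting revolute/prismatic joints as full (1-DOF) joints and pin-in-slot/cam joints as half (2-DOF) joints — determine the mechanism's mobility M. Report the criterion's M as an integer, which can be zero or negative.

L=1 J1=0 J2=0
add link → L=2 J1=0 J2=0
add link → L=3 J1=0 J2=0
add link → L=4 J1=0 J2=0
C@2,3 dof=2 J2 → L=4 J1=0 J2=1
C@3,1 dof=2 J2 → L=4 J1=0 J2=2
C@1,0 dof=2 J2 → L=4 J1=0 J2=3
add link → L=5 J1=0 J2=3
R@0,2 dof=1 J1 → L=5 J1=1 J2=3
R@0,4 dof=1 J1 → L=5 J1=2 J2=3
add link → L=6 J1=2 J2=3
P@4,1 dof=1 J1 → L=6 J1=3 J2=3
C@2,5 dof=2 J2 → L=6 J1=3 J2=4
C@0,5 dof=2 J2 → L=6 J1=3 J2=5
add link → L=7 J1=3 J2=5
add link → L=8 J1=3 J2=5
PS@7,4 dof=2 J2 → L=8 J1=3 J2=6
C@3,6 dof=2 J2 → L=8 J1=3 J2=7
PS@7,6 dof=2 J2 → L=8 J1=3 J2=8
PS@1,6 dof=2 J2 → L=8 J1=3 J2=9
M=3(L−1)−2J1−J2=3·7−2·3−9=6

M = 6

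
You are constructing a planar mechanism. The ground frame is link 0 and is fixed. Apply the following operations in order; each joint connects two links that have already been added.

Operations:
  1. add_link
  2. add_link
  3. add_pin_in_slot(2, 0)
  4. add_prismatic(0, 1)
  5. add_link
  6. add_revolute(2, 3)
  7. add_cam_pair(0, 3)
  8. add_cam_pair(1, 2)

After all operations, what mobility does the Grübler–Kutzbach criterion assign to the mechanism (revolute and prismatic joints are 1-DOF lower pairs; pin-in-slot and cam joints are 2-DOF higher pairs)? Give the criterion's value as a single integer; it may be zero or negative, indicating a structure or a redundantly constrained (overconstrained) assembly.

[1;0;0] (link 0 is ground)
L+ [2;0;0]
L+ [3;0;0]
PS(2,0)∈J2 [3;0;1]
P(0,1)∈J1 [3;1;1]
L+ [4;1;1]
R(2,3)∈J1 [4;2;1]
C(0,3)∈J2 [4;2;2]
C(1,2)∈J2 [4;2;3]
mobility = 9 − 4 − 3 = 2

M = 2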